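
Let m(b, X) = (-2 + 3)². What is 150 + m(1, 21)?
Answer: 151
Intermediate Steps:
m(b, X) = 1 (m(b, X) = 1² = 1)
150 + m(1, 21) = 150 + 1 = 151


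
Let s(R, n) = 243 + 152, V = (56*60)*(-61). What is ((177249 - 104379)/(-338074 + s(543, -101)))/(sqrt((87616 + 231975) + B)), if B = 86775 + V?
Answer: -36435*sqrt(201406)/34005288337 ≈ -0.00048085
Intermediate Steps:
V = -204960 (V = 3360*(-61) = -204960)
s(R, n) = 395
B = -118185 (B = 86775 - 204960 = -118185)
((177249 - 104379)/(-338074 + s(543, -101)))/(sqrt((87616 + 231975) + B)) = ((177249 - 104379)/(-338074 + 395))/(sqrt((87616 + 231975) - 118185)) = (72870/(-337679))/(sqrt(319591 - 118185)) = (72870*(-1/337679))/(sqrt(201406)) = -36435*sqrt(201406)/34005288337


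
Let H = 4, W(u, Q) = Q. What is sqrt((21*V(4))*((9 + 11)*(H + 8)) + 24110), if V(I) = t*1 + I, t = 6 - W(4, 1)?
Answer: sqrt(69470) ≈ 263.57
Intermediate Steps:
t = 5 (t = 6 - 1*1 = 6 - 1 = 5)
V(I) = 5 + I (V(I) = 5*1 + I = 5 + I)
sqrt((21*V(4))*((9 + 11)*(H + 8)) + 24110) = sqrt((21*(5 + 4))*((9 + 11)*(4 + 8)) + 24110) = sqrt((21*9)*(20*12) + 24110) = sqrt(189*240 + 24110) = sqrt(45360 + 24110) = sqrt(69470)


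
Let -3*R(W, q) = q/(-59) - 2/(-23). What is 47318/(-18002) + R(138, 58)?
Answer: -85370573/36643071 ≈ -2.3298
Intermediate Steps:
R(W, q) = -2/69 + q/177 (R(W, q) = -(q/(-59) - 2/(-23))/3 = -(q*(-1/59) - 2*(-1/23))/3 = -(-q/59 + 2/23)/3 = -(2/23 - q/59)/3 = -2/69 + q/177)
47318/(-18002) + R(138, 58) = 47318/(-18002) + (-2/69 + (1/177)*58) = 47318*(-1/18002) + (-2/69 + 58/177) = -23659/9001 + 1216/4071 = -85370573/36643071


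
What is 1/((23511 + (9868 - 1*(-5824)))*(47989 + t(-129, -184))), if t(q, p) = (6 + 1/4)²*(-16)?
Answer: 1/1856810892 ≈ 5.3856e-10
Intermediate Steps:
t(q, p) = -625 (t(q, p) = (6 + ¼)²*(-16) = (25/4)²*(-16) = (625/16)*(-16) = -625)
1/((23511 + (9868 - 1*(-5824)))*(47989 + t(-129, -184))) = 1/((23511 + (9868 - 1*(-5824)))*(47989 - 625)) = 1/((23511 + (9868 + 5824))*47364) = 1/((23511 + 15692)*47364) = 1/(39203*47364) = 1/1856810892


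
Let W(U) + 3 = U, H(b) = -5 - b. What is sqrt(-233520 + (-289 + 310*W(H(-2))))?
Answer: I*sqrt(235669) ≈ 485.46*I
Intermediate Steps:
W(U) = -3 + U
sqrt(-233520 + (-289 + 310*W(H(-2)))) = sqrt(-233520 + (-289 + 310*(-3 + (-5 - 1*(-2))))) = sqrt(-233520 + (-289 + 310*(-3 + (-5 + 2)))) = sqrt(-233520 + (-289 + 310*(-3 - 3))) = sqrt(-233520 + (-289 + 310*(-6))) = sqrt(-233520 + (-289 - 1860)) = sqrt(-233520 - 2149) = sqrt(-235669) = I*sqrt(235669)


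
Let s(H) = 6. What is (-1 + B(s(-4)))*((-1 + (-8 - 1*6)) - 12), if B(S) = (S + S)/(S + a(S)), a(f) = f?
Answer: 0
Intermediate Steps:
B(S) = 1 (B(S) = (S + S)/(S + S) = (2*S)/((2*S)) = (2*S)*(1/(2*S)) = 1)
(-1 + B(s(-4)))*((-1 + (-8 - 1*6)) - 12) = (-1 + 1)*((-1 + (-8 - 1*6)) - 12) = 0*((-1 + (-8 - 6)) - 12) = 0*((-1 - 14) - 12) = 0*(-15 - 12) = 0*(-27) = 0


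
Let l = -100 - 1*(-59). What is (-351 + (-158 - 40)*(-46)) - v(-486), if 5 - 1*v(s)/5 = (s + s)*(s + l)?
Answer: 2569952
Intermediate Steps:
l = -41 (l = -100 + 59 = -41)
v(s) = 25 - 10*s*(-41 + s) (v(s) = 25 - 5*(s + s)*(s - 41) = 25 - 5*2*s*(-41 + s) = 25 - 10*s*(-41 + s))
(-351 + (-158 - 40)*(-46)) - v(-486) = (-351 + (-158 - 40)*(-46)) - (25 - 10*(-486)**2 + 410*(-486)) = (-351 - 198*(-46)) - (25 - 10*236196 - 199260) = (-351 + 9108) - (25 - 2361960 - 199260) = 8757 - 1*(-2561195) = 8757 + 2561195 = 2569952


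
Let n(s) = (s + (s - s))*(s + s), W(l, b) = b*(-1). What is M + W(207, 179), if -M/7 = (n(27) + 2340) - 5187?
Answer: 9544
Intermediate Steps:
W(l, b) = -b
n(s) = 2*s**2 (n(s) = (s + 0)*(2*s) = s*(2*s) = 2*s**2)
M = 9723 (M = -7*((2*27**2 + 2340) - 5187) = -7*((2*729 + 2340) - 5187) = -7*((1458 + 2340) - 5187) = -7*(3798 - 5187) = -7*(-1389) = 9723)
M + W(207, 179) = 9723 - 1*179 = 9723 - 179 = 9544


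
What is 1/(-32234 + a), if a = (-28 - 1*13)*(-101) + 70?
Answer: -1/28023 ≈ -3.5685e-5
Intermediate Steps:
a = 4211 (a = (-28 - 13)*(-101) + 70 = -41*(-101) + 70 = 4141 + 70 = 4211)
1/(-32234 + a) = 1/(-32234 + 4211) = 1/(-28023) = -1/28023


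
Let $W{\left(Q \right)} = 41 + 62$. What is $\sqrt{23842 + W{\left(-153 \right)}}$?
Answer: $\sqrt{23945} \approx 154.74$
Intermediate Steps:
$W{\left(Q \right)} = 103$
$\sqrt{23842 + W{\left(-153 \right)}} = \sqrt{23842 + 103} = \sqrt{23945}$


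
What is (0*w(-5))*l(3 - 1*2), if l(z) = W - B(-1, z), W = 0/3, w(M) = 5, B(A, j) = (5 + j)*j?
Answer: 0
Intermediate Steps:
B(A, j) = j*(5 + j)
W = 0 (W = 0*(⅓) = 0)
l(z) = -z*(5 + z) (l(z) = 0 - z*(5 + z) = -z*(5 + z))
(0*w(-5))*l(3 - 1*2) = (0*5)*(-(3 - 1*2)*(5 + (3 - 1*2))) = 0*(-(3 - 2)*(5 + (3 - 2))) = 0*(-1*1*(5 + 1)) = 0*(-1*1*6) = 0*(-6) = 0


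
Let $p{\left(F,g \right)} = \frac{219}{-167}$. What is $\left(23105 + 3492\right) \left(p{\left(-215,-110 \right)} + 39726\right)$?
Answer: $\frac{176445109731}{167} \approx 1.0566 \cdot 10^{9}$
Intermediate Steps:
$p{\left(F,g \right)} = - \frac{219}{167}$ ($p{\left(F,g \right)} = 219 \left(- \frac{1}{167}\right) = - \frac{219}{167}$)
$\left(23105 + 3492\right) \left(p{\left(-215,-110 \right)} + 39726\right) = \left(23105 + 3492\right) \left(- \frac{219}{167} + 39726\right) = 26597 \cdot \frac{6634023}{167} = \frac{176445109731}{167}$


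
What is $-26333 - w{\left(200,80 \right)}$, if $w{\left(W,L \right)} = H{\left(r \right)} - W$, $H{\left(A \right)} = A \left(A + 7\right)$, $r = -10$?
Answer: $-26163$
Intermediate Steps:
$H{\left(A \right)} = A \left(7 + A\right)$
$w{\left(W,L \right)} = 30 - W$ ($w{\left(W,L \right)} = - 10 \left(7 - 10\right) - W = \left(-10\right) \left(-3\right) - W = 30 - W$)
$-26333 - w{\left(200,80 \right)} = -26333 - \left(30 - 200\right) = -26333 - -170 = -26333 + 170 = -26163$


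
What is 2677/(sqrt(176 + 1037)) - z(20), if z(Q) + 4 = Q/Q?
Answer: 3 + 2677*sqrt(1213)/1213 ≈ 79.863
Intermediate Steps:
z(Q) = -3 (z(Q) = -4 + Q/Q = -4 + 1 = -3)
2677/(sqrt(176 + 1037)) - z(20) = 2677/(sqrt(176 + 1037)) - 1*(-3) = 2677/(sqrt(1213)) + 3 = 2677*(sqrt(1213)/1213) + 3 = 2677*sqrt(1213)/1213 + 3 = 3 + 2677*sqrt(1213)/1213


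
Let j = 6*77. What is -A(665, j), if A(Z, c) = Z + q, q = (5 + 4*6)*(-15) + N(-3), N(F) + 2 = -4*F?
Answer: -240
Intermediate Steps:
j = 462
N(F) = -2 - 4*F
q = -425 (q = (5 + 4*6)*(-15) + (-2 - 4*(-3)) = (5 + 24)*(-15) + (-2 + 12) = 29*(-15) + 10 = -435 + 10 = -425)
A(Z, c) = -425 + Z (A(Z, c) = Z - 425 = -425 + Z)
-A(665, j) = -(-425 + 665) = -1*240 = -240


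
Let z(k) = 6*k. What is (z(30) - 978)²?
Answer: 636804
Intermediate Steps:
(z(30) - 978)² = (6*30 - 978)² = (180 - 978)² = (-798)² = 636804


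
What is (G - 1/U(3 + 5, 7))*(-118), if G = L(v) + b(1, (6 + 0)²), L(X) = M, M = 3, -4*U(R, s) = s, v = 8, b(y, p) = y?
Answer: -3776/7 ≈ -539.43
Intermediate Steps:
U(R, s) = -s/4
L(X) = 3
G = 4 (G = 3 + 1 = 4)
(G - 1/U(3 + 5, 7))*(-118) = (4 - 1/((-¼*7)))*(-118) = (4 - 1/(-7/4))*(-118) = (4 - 1*(-4/7))*(-118) = (4 + 4/7)*(-118) = (32/7)*(-118) = -3776/7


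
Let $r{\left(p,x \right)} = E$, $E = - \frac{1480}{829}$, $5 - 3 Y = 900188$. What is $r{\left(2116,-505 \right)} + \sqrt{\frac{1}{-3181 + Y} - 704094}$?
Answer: $- \frac{1480}{829} + \frac{i \sqrt{64745464074152258}}{303242} \approx -1.7853 + 839.1 i$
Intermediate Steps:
$Y = -300061$ ($Y = \frac{5}{3} - \frac{900188}{3} = -300061$)
$E = - \frac{1480}{829}$ ($E = \left(-1480\right) \frac{1}{829} = - \frac{1480}{829} \approx -1.7853$)
$r{\left(p,x \right)} = - \frac{1480}{829}$
$r{\left(2116,-505 \right)} + \sqrt{\frac{1}{-3181 + Y} - 704094} = - \frac{1480}{829} + \sqrt{\frac{1}{-3181 - 300061} - 704094} = - \frac{1480}{829} + \sqrt{\frac{1}{-303242} - 704094} = - \frac{1480}{829} + \sqrt{- \frac{1}{303242} - 704094} = - \frac{1480}{829} + \sqrt{- \frac{213510872749}{303242}} = - \frac{1480}{829} + \frac{i \sqrt{64745464074152258}}{303242}$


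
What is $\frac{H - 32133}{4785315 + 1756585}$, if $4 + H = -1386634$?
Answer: $- \frac{1418771}{6541900} \approx -0.21687$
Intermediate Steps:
$H = -1386638$ ($H = -4 - 1386634 = -1386638$)
$\frac{H - 32133}{4785315 + 1756585} = \frac{-1386638 - 32133}{4785315 + 1756585} = - \frac{1418771}{6541900}$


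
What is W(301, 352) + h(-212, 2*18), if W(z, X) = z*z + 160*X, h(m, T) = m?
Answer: 146709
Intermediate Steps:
W(z, X) = z² + 160*X
W(301, 352) + h(-212, 2*18) = (301² + 160*352) - 212 = (90601 + 56320) - 212 = 146921 - 212 = 146709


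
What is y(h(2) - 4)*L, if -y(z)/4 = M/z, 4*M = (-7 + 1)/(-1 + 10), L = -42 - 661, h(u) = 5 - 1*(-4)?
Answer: -1406/15 ≈ -93.733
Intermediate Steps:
h(u) = 9 (h(u) = 5 + 4 = 9)
L = -703
M = -1/6 (M = ((-7 + 1)/(-1 + 10))/4 = (-6/9)/4 = (-6*1/9)/4 = (1/4)*(-2/3) = -1/6 ≈ -0.16667)
y(z) = 2/(3*z) (y(z) = -(-2)/(3*z) = 2/(3*z))
y(h(2) - 4)*L = (2/(3*(9 - 4)))*(-703) = ((2/3)/5)*(-703) = ((2/3)*(1/5))*(-703) = (2/15)*(-703) = -1406/15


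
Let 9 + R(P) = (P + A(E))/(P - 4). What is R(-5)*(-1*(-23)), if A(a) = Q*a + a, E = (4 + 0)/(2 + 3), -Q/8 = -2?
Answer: -10304/45 ≈ -228.98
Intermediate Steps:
Q = 16 (Q = -8*(-2) = 16)
E = ⅘ (E = 4/5 = 4*(⅕) = ⅘ ≈ 0.80000)
A(a) = 17*a (A(a) = 16*a + a = 17*a)
R(P) = -9 + (68/5 + P)/(-4 + P) (R(P) = -9 + (P + 17*(⅘))/(P - 4) = -9 + (P + 68/5)/(-4 + P) = -9 + (68/5 + P)/(-4 + P))
R(-5)*(-1*(-23)) = (8*(31 - 5*(-5))/(5*(-4 - 5)))*(-1*(-23)) = ((8/5)*(31 + 25)/(-9))*23 = ((8/5)*(-⅑)*56)*23 = -448/45*23 = -10304/45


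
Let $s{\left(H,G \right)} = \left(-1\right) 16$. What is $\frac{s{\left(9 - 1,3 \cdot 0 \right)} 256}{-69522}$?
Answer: $\frac{2048}{34761} \approx 0.058917$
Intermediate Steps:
$s{\left(H,G \right)} = -16$
$\frac{s{\left(9 - 1,3 \cdot 0 \right)} 256}{-69522} = \frac{\left(-16\right) 256}{-69522} = \left(-4096\right) \left(- \frac{1}{69522}\right) = \frac{2048}{34761}$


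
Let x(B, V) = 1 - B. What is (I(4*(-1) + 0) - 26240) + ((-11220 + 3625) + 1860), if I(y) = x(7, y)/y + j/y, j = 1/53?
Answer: -6778383/212 ≈ -31974.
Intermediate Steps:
j = 1/53 ≈ 0.018868
I(y) = -317/(53*y) (I(y) = (1 - 1*7)/y + 1/(53*y) = (1 - 7)/y + 1/(53*y) = -6/y + 1/(53*y) = -317/(53*y))
(I(4*(-1) + 0) - 26240) + ((-11220 + 3625) + 1860) = (-317/(53*(4*(-1) + 0)) - 26240) + ((-11220 + 3625) + 1860) = (-317/(53*(-4 + 0)) - 26240) + (-7595 + 1860) = (-317/53/(-4) - 26240) - 5735 = (-317/53*(-¼) - 26240) - 5735 = (317/212 - 26240) - 5735 = -5562563/212 - 5735 = -6778383/212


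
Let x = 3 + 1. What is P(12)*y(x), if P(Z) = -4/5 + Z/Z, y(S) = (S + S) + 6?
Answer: 14/5 ≈ 2.8000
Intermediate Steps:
x = 4
y(S) = 6 + 2*S (y(S) = 2*S + 6 = 6 + 2*S)
P(Z) = ⅕ (P(Z) = -4*⅕ + 1 = -⅘ + 1 = ⅕)
P(12)*y(x) = (6 + 2*4)/5 = (6 + 8)/5 = (⅕)*14 = 14/5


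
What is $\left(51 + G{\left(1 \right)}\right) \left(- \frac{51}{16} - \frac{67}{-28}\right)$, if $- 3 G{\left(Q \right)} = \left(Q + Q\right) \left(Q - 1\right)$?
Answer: $- \frac{4539}{112} \approx -40.527$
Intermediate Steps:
$G{\left(Q \right)} = - \frac{2 Q \left(-1 + Q\right)}{3}$ ($G{\left(Q \right)} = - \frac{\left(Q + Q\right) \left(Q - 1\right)}{3} = - \frac{2 Q \left(-1 + Q\right)}{3}$)
$\left(51 + G{\left(1 \right)}\right) \left(- \frac{51}{16} - \frac{67}{-28}\right) = \left(51 + \frac{2}{3} \cdot 1 \left(1 - 1\right)\right) \left(- \frac{51}{16} - \frac{67}{-28}\right) = \left(51 + \frac{2}{3} \cdot 1 \left(1 - 1\right)\right) \left(\left(-51\right) \frac{1}{16} - - \frac{67}{28}\right) = \left(51 + \frac{2}{3} \cdot 1 \cdot 0\right) \left(- \frac{51}{16} + \frac{67}{28}\right) = \left(51 + 0\right) \left(- \frac{89}{112}\right) = 51 \left(- \frac{89}{112}\right) = - \frac{4539}{112}$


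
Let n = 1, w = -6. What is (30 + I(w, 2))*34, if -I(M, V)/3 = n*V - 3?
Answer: 1122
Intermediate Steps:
I(M, V) = 9 - 3*V (I(M, V) = -3*(1*V - 3) = -3*(V - 3) = -3*(-3 + V) = 9 - 3*V)
(30 + I(w, 2))*34 = (30 + (9 - 3*2))*34 = (30 + (9 - 6))*34 = (30 + 3)*34 = 33*34 = 1122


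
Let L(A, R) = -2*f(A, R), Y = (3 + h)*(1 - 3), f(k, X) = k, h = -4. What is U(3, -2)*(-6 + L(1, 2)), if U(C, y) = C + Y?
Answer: -40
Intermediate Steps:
Y = 2 (Y = (3 - 4)*(1 - 3) = -1*(-2) = 2)
U(C, y) = 2 + C (U(C, y) = C + 2 = 2 + C)
L(A, R) = -2*A
U(3, -2)*(-6 + L(1, 2)) = (2 + 3)*(-6 - 2*1) = 5*(-6 - 2) = 5*(-8) = -40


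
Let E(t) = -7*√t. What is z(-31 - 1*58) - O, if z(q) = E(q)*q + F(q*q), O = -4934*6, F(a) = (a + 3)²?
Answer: 62819380 + 623*I*√89 ≈ 6.2819e+7 + 5877.4*I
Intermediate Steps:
F(a) = (3 + a)²
O = -29604
z(q) = (3 + q²)² - 7*q^(3/2) (z(q) = (-7*√q)*q + (3 + q*q)² = -7*q^(3/2) + (3 + q²)² = (3 + q²)² - 7*q^(3/2))
z(-31 - 1*58) - O = ((3 + (-31 - 1*58)²)² - 7*(-31 - 1*58)^(3/2)) - 1*(-29604) = ((3 + (-31 - 58)²)² - 7*(-31 - 58)^(3/2)) + 29604 = ((3 + (-89)²)² - (-623)*I*√89) + 29604 = ((3 + 7921)² - (-623)*I*√89) + 29604 = (7924² + 623*I*√89) + 29604 = (62789776 + 623*I*√89) + 29604 = 62819380 + 623*I*√89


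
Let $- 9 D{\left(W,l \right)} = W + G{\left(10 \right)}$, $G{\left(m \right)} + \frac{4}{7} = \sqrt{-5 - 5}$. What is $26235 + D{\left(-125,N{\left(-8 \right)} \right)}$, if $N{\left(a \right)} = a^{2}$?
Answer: $\frac{551228}{21} - \frac{i \sqrt{10}}{9} \approx 26249.0 - 0.35136 i$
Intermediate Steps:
$G{\left(m \right)} = - \frac{4}{7} + i \sqrt{10}$ ($G{\left(m \right)} = - \frac{4}{7} + \sqrt{-5 - 5} = - \frac{4}{7} + \sqrt{-10} = - \frac{4}{7} + i \sqrt{10}$)
$D{\left(W,l \right)} = \frac{4}{63} - \frac{W}{9} - \frac{i \sqrt{10}}{9}$ ($D{\left(W,l \right)} = - \frac{W - \left(\frac{4}{7} - i \sqrt{10}\right)}{9} = - \frac{- \frac{4}{7} + W + i \sqrt{10}}{9} = \frac{4}{63} - \frac{W}{9} - \frac{i \sqrt{10}}{9}$)
$26235 + D{\left(-125,N{\left(-8 \right)} \right)} = 26235 - \left(- \frac{293}{21} + \frac{i \sqrt{10}}{9}\right) = 26235 + \left(\frac{4}{63} + \frac{125}{9} - \frac{i \sqrt{10}}{9}\right) = 26235 + \left(\frac{293}{21} - \frac{i \sqrt{10}}{9}\right) = \frac{551228}{21} - \frac{i \sqrt{10}}{9}$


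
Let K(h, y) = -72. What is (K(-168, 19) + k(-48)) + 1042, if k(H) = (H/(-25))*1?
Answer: 24298/25 ≈ 971.92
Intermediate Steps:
k(H) = -H/25 (k(H) = (H*(-1/25))*1 = -H/25*1 = -H/25)
(K(-168, 19) + k(-48)) + 1042 = (-72 - 1/25*(-48)) + 1042 = (-72 + 48/25) + 1042 = -1752/25 + 1042 = 24298/25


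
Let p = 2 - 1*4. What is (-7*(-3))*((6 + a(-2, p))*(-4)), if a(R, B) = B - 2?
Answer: -168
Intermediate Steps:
p = -2 (p = 2 - 4 = -2)
a(R, B) = -2 + B
(-7*(-3))*((6 + a(-2, p))*(-4)) = (-7*(-3))*((6 + (-2 - 2))*(-4)) = 21*((6 - 4)*(-4)) = 21*(2*(-4)) = 21*(-8) = -168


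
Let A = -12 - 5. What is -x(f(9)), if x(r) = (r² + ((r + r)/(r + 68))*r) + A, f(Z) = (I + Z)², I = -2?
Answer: -283730/117 ≈ -2425.0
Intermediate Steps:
A = -17
f(Z) = (-2 + Z)²
x(r) = -17 + r² + 2*r²/(68 + r) (x(r) = (r² + ((r + r)/(r + 68))*r) - 17 = (r² + ((2*r)/(68 + r))*r) - 17 = (r² + (2*r/(68 + r))*r) - 17 = (r² + 2*r²/(68 + r)) - 17 = -17 + r² + 2*r²/(68 + r))
-x(f(9)) = -(-1156 + ((-2 + 9)²)³ - 17*(-2 + 9)² + 70*((-2 + 9)²)²)/(68 + (-2 + 9)²) = -(-1156 + (7²)³ - 17*7² + 70*(7²)²)/(68 + 7²) = -(-1156 + 49³ - 17*49 + 70*49²)/(68 + 49) = -(-1156 + 117649 - 833 + 70*2401)/117 = -(-1156 + 117649 - 833 + 168070)/117 = -283730/117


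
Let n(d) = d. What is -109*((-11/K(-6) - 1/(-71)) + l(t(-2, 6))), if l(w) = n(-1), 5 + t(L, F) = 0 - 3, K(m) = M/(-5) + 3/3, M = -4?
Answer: 494315/639 ≈ 773.58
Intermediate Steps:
K(m) = 9/5 (K(m) = -4/(-5) + 3/3 = -4*(-⅕) + 3*(⅓) = ⅘ + 1 = 9/5)
t(L, F) = -8 (t(L, F) = -5 + (0 - 3) = -5 - 3 = -8)
l(w) = -1
-109*((-11/K(-6) - 1/(-71)) + l(t(-2, 6))) = -109*((-11/9/5 - 1/(-71)) - 1) = -109*((-11*5/9 - 1*(-1/71)) - 1) = -109*((-55/9 + 1/71) - 1) = -109*(-3896/639 - 1) = -109*(-4535/639) = 494315/639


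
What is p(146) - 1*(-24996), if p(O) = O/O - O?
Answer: 24851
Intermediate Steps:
p(O) = 1 - O
p(146) - 1*(-24996) = (1 - 1*146) - 1*(-24996) = (1 - 146) + 24996 = -145 + 24996 = 24851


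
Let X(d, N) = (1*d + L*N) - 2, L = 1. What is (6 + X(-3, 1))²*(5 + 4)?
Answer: 36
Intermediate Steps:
X(d, N) = -2 + N + d (X(d, N) = (1*d + 1*N) - 2 = (d + N) - 2 = (N + d) - 2 = -2 + N + d)
(6 + X(-3, 1))²*(5 + 4) = (6 + (-2 + 1 - 3))²*(5 + 4) = (6 - 4)²*9 = 2²*9 = 4*9 = 36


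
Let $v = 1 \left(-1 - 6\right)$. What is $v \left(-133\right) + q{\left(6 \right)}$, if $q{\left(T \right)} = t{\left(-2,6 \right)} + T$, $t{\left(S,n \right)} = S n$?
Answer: $925$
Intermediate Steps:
$v = -7$ ($v = 1 \left(-7\right) = -7$)
$q{\left(T \right)} = -12 + T$ ($q{\left(T \right)} = \left(-2\right) 6 + T = -12 + T$)
$v \left(-133\right) + q{\left(6 \right)} = \left(-7\right) \left(-133\right) + \left(-12 + 6\right) = 931 - 6 = 925$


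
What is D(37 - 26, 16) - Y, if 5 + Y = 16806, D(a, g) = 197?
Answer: -16604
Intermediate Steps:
Y = 16801 (Y = -5 + 16806 = 16801)
D(37 - 26, 16) - Y = 197 - 1*16801 = 197 - 16801 = -16604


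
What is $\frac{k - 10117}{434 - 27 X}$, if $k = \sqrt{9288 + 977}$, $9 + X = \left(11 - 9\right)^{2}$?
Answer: $- \frac{10117}{569} + \frac{\sqrt{10265}}{569} \approx -17.602$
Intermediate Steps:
$X = -5$ ($X = -9 + \left(11 - 9\right)^{2} = -9 + 2^{2} = -9 + 4 = -5$)
$k = \sqrt{10265} \approx 101.32$
$\frac{k - 10117}{434 - 27 X} = \frac{\sqrt{10265} - 10117}{434 - -135} = \frac{-10117 + \sqrt{10265}}{434 + 135} = \frac{-10117 + \sqrt{10265}}{569} = \left(-10117 + \sqrt{10265}\right) \frac{1}{569} = - \frac{10117}{569} + \frac{\sqrt{10265}}{569}$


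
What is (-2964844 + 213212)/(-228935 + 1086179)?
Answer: -687908/214311 ≈ -3.2099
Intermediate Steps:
(-2964844 + 213212)/(-228935 + 1086179) = -2751632/857244 = -2751632*1/857244 = -687908/214311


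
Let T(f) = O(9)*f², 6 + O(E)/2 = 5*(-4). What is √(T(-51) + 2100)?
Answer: 4*I*√8322 ≈ 364.9*I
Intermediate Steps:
O(E) = -52 (O(E) = -12 + 2*(5*(-4)) = -12 + 2*(-20) = -12 - 40 = -52)
T(f) = -52*f²
√(T(-51) + 2100) = √(-52*(-51)² + 2100) = √(-52*2601 + 2100) = √(-135252 + 2100) = √(-133152) = 4*I*√8322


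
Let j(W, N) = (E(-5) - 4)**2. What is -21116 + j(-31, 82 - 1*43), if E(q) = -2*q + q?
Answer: -21115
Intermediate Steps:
E(q) = -q
j(W, N) = 1 (j(W, N) = (-1*(-5) - 4)**2 = (5 - 4)**2 = 1**2 = 1)
-21116 + j(-31, 82 - 1*43) = -21116 + 1 = -21115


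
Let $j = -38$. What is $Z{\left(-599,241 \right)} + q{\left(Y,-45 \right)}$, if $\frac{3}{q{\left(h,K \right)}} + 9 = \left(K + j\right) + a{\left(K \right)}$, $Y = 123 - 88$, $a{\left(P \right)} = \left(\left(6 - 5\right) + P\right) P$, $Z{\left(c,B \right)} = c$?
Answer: $- \frac{1130909}{1888} \approx -599.0$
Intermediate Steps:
$a{\left(P \right)} = P \left(1 + P\right)$ ($a{\left(P \right)} = \left(\left(6 - 5\right) + P\right) P = \left(1 + P\right) P = P \left(1 + P\right)$)
$Y = 35$ ($Y = 123 - 88 = 35$)
$q{\left(h,K \right)} = \frac{3}{-47 + K + K \left(1 + K\right)}$ ($q{\left(h,K \right)} = \frac{3}{-9 + \left(\left(K - 38\right) + K \left(1 + K\right)\right)} = \frac{3}{-9 + \left(\left(-38 + K\right) + K \left(1 + K\right)\right)} = \frac{3}{-9 + \left(-38 + K + K \left(1 + K\right)\right)} = \frac{3}{-47 + K + K \left(1 + K\right)}$)
$Z{\left(-599,241 \right)} + q{\left(Y,-45 \right)} = -599 + \frac{3}{-47 - 45 - 45 \left(1 - 45\right)} = -599 + \frac{3}{-47 - 45 - -1980} = -599 + \frac{3}{-47 - 45 + 1980} = -599 + \frac{3}{1888} = - \frac{1130909}{1888}$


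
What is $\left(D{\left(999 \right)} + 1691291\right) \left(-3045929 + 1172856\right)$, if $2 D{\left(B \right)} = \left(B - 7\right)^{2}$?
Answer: $-4089523361579$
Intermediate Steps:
$D{\left(B \right)} = \frac{\left(-7 + B\right)^{2}}{2}$ ($D{\left(B \right)} = \frac{\left(B - 7\right)^{2}}{2} = \frac{\left(-7 + B\right)^{2}}{2}$)
$\left(D{\left(999 \right)} + 1691291\right) \left(-3045929 + 1172856\right) = \left(\frac{\left(-7 + 999\right)^{2}}{2} + 1691291\right) \left(-3045929 + 1172856\right) = \left(\frac{992^{2}}{2} + 1691291\right) \left(-1873073\right) = \left(\frac{1}{2} \cdot 984064 + 1691291\right) \left(-1873073\right) = \left(492032 + 1691291\right) \left(-1873073\right) = 2183323 \left(-1873073\right) = -4089523361579$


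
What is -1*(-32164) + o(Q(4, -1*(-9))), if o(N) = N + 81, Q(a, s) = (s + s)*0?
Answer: 32245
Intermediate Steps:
Q(a, s) = 0 (Q(a, s) = (2*s)*0 = 0)
o(N) = 81 + N
-1*(-32164) + o(Q(4, -1*(-9))) = -1*(-32164) + (81 + 0) = 32164 + 81 = 32245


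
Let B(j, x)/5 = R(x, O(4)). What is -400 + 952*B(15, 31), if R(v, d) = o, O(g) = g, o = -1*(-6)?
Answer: 28160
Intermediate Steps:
o = 6
R(v, d) = 6
B(j, x) = 30 (B(j, x) = 5*6 = 30)
-400 + 952*B(15, 31) = -400 + 952*30 = -400 + 28560 = 28160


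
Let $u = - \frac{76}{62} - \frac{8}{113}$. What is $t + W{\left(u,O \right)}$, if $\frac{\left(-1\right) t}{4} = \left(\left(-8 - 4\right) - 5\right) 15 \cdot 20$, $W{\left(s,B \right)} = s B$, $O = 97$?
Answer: $\frac{71020626}{3503} \approx 20274.0$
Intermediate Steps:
$u = - \frac{4542}{3503}$ ($u = \left(-76\right) \frac{1}{62} - \frac{8}{113} = - \frac{38}{31} - \frac{8}{113} = - \frac{4542}{3503} \approx -1.2966$)
$W{\left(s,B \right)} = B s$
$t = 20400$ ($t = - 4 \left(\left(-8 - 4\right) - 5\right) 15 \cdot 20 = - 4 \left(-12 - 5\right) 15 \cdot 20 = - 4 \left(-17\right) 15 \cdot 20 = - 4 \left(\left(-255\right) 20\right) = \left(-4\right) \left(-5100\right) = 20400$)
$t + W{\left(u,O \right)} = 20400 + 97 \left(- \frac{4542}{3503}\right) = 20400 - \frac{440574}{3503} = \frac{71020626}{3503}$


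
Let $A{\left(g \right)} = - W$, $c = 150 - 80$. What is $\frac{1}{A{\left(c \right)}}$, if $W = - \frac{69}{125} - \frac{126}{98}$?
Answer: $\frac{875}{1608} \approx 0.54415$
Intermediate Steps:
$c = 70$
$W = - \frac{1608}{875}$ ($W = \left(-69\right) \frac{1}{125} - \frac{9}{7} = - \frac{69}{125} - \frac{9}{7} = - \frac{1608}{875} \approx -1.8377$)
$A{\left(g \right)} = \frac{1608}{875}$ ($A{\left(g \right)} = \left(-1\right) \left(- \frac{1608}{875}\right) = \frac{1608}{875}$)
$\frac{1}{A{\left(c \right)}} = \frac{1}{\frac{1608}{875}} = \frac{875}{1608}$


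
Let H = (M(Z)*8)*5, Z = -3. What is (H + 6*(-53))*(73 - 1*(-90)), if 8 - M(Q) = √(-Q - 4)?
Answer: 326 - 6520*I ≈ 326.0 - 6520.0*I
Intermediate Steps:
M(Q) = 8 - √(-4 - Q) (M(Q) = 8 - √(-Q - 4) = 8 - √(-4 - Q))
H = 320 - 40*I (H = ((8 - √(-4 - 1*(-3)))*8)*5 = ((8 - √(-4 + 3))*8)*5 = ((8 - √(-1))*8)*5 = ((8 - I)*8)*5 = (64 - 8*I)*5 = 320 - 40*I ≈ 320.0 - 40.0*I)
(H + 6*(-53))*(73 - 1*(-90)) = ((320 - 40*I) + 6*(-53))*(73 - 1*(-90)) = ((320 - 40*I) - 318)*(73 + 90) = (2 - 40*I)*163 = 326 - 6520*I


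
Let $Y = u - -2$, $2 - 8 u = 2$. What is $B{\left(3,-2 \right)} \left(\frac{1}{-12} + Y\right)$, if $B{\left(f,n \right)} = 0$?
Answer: $0$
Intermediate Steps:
$u = 0$ ($u = \frac{1}{4} - \frac{1}{4} = 0$)
$Y = 2$ ($Y = 0 - -2 = 0 + 2 = 2$)
$B{\left(3,-2 \right)} \left(\frac{1}{-12} + Y\right) = 0 \left(\frac{1}{-12} + 2\right) = 0 \left(- \frac{1}{12} + 2\right) = 0 \cdot \frac{23}{12} = 0$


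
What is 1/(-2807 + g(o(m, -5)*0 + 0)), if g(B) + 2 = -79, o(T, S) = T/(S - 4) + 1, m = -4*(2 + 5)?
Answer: -1/2888 ≈ -0.00034626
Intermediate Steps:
m = -28 (m = -4*7 = -28)
o(T, S) = 1 + T/(-4 + S) (o(T, S) = T/(-4 + S) + 1 = 1 + T/(-4 + S))
g(B) = -81 (g(B) = -2 - 79 = -81)
1/(-2807 + g(o(m, -5)*0 + 0)) = 1/(-2807 - 81) = 1/(-2888) = -1/2888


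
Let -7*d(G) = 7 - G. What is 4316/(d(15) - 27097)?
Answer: -30212/189671 ≈ -0.15929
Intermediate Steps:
d(G) = -1 + G/7 (d(G) = -(7 - G)/7 = -1 + G/7)
4316/(d(15) - 27097) = 4316/((-1 + (⅐)*15) - 27097) = 4316/((-1 + 15/7) - 27097) = 4316/(8/7 - 27097) = 4316/(-189671/7) = 4316*(-7/189671) = -30212/189671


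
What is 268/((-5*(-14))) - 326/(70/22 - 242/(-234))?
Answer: -6978793/94955 ≈ -73.496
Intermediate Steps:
268/((-5*(-14))) - 326/(70/22 - 242/(-234)) = 268/70 - 326/(70*(1/22) - 242*(-1/234)) = 268*(1/70) - 326/(35/11 + 121/117) = 134/35 - 326/5426/1287 = 134/35 - 326*1287/5426 = 134/35 - 209781/2713 = -6978793/94955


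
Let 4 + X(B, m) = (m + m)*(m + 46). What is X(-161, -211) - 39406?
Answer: 30220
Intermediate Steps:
X(B, m) = -4 + 2*m*(46 + m) (X(B, m) = -4 + (m + m)*(m + 46) = -4 + (2*m)*(46 + m) = -4 + 2*m*(46 + m))
X(-161, -211) - 39406 = (-4 + 2*(-211)² + 92*(-211)) - 39406 = (-4 + 2*44521 - 19412) - 39406 = (-4 + 89042 - 19412) - 39406 = 69626 - 39406 = 30220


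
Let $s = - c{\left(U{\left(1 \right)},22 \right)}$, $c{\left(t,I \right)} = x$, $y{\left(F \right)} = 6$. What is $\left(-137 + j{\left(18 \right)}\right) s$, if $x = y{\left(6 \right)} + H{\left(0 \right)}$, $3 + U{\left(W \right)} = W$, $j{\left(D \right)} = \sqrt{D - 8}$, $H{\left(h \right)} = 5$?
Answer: $1507 - 11 \sqrt{10} \approx 1472.2$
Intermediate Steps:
$j{\left(D \right)} = \sqrt{-8 + D}$
$U{\left(W \right)} = -3 + W$
$x = 11$ ($x = 6 + 5 = 11$)
$c{\left(t,I \right)} = 11$
$s = -11$ ($s = \left(-1\right) 11 = -11$)
$\left(-137 + j{\left(18 \right)}\right) s = \left(-137 + \sqrt{-8 + 18}\right) \left(-11\right) = \left(-137 + \sqrt{10}\right) \left(-11\right) = 1507 - 11 \sqrt{10}$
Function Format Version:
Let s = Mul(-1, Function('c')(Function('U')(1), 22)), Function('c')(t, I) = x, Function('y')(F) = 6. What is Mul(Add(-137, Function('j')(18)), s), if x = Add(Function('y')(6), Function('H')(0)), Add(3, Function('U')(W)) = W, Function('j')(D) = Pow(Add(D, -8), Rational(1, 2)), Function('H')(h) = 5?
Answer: Add(1507, Mul(-11, Pow(10, Rational(1, 2)))) ≈ 1472.2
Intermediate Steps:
Function('j')(D) = Pow(Add(-8, D), Rational(1, 2))
Function('U')(W) = Add(-3, W)
x = 11 (x = Add(6, 5) = 11)
Function('c')(t, I) = 11
s = -11 (s = Mul(-1, 11) = -11)
Mul(Add(-137, Function('j')(18)), s) = Mul(Add(-137, Pow(Add(-8, 18), Rational(1, 2))), -11) = Mul(Add(-137, Pow(10, Rational(1, 2))), -11) = Add(1507, Mul(-11, Pow(10, Rational(1, 2))))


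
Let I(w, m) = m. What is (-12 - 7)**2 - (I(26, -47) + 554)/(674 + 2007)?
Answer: 967334/2681 ≈ 360.81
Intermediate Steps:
(-12 - 7)**2 - (I(26, -47) + 554)/(674 + 2007) = (-12 - 7)**2 - (-47 + 554)/(674 + 2007) = (-19)**2 - 507/2681 = 361 - 507/2681 = 967334/2681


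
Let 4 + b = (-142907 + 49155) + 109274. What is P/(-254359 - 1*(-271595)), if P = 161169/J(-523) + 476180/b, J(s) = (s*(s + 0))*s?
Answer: 34058873245759/19131424309480708 ≈ 0.0017803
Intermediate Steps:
J(s) = s³ (J(s) = (s*s)*s = s²*s = s³)
b = 15518 (b = -4 + ((-142907 + 49155) + 109274) = -4 + (-93752 + 109274) = -4 + 15522 = 15518)
P = 34058873245759/1109968920253 (P = 161169/((-523)³) + 476180/15518 = 161169/(-143055667) + 476180*(1/15518) = 161169*(-1/143055667) + 238090/7759 = -161169/143055667 + 238090/7759 = 34058873245759/1109968920253 ≈ 30.685)
P/(-254359 - 1*(-271595)) = 34058873245759/(1109968920253*(-254359 - 1*(-271595))) = 34058873245759/(1109968920253*(-254359 + 271595)) = (34058873245759/1109968920253)/17236 = (34058873245759/1109968920253)*(1/17236) = 34058873245759/19131424309480708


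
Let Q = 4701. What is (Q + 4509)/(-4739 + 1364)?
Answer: -614/225 ≈ -2.7289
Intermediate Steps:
(Q + 4509)/(-4739 + 1364) = (4701 + 4509)/(-4739 + 1364) = 9210/(-3375) = 9210*(-1/3375) = -614/225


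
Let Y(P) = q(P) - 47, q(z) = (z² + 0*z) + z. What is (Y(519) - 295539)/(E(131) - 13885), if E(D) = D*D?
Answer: -12853/1638 ≈ -7.8468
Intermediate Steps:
E(D) = D²
q(z) = z + z² (q(z) = (z² + 0) + z = z² + z = z + z²)
Y(P) = -47 + P*(1 + P) (Y(P) = P*(1 + P) - 47 = -47 + P*(1 + P))
(Y(519) - 295539)/(E(131) - 13885) = ((-47 + 519*(1 + 519)) - 295539)/(131² - 13885) = ((-47 + 519*520) - 295539)/(17161 - 13885) = ((-47 + 269880) - 295539)/3276 = (269833 - 295539)*(1/3276) = -25706*1/3276 = -12853/1638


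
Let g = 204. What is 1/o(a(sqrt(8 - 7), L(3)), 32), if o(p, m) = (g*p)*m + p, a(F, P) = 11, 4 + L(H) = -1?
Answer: 1/71819 ≈ 1.3924e-5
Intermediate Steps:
L(H) = -5 (L(H) = -4 - 1 = -5)
o(p, m) = p + 204*m*p (o(p, m) = (204*p)*m + p = 204*m*p + p = p + 204*m*p)
1/o(a(sqrt(8 - 7), L(3)), 32) = 1/(11*(1 + 204*32)) = 1/(11*(1 + 6528)) = 1/(11*6529) = 1/71819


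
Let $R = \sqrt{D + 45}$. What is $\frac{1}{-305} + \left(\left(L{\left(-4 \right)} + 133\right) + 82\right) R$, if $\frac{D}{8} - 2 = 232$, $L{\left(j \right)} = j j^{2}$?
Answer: $- \frac{1}{305} + 453 \sqrt{213} \approx 6611.3$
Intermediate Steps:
$L{\left(j \right)} = j^{3}$
$D = 1872$ ($D = 16 + 8 \cdot 232 = 16 + 1856 = 1872$)
$R = 3 \sqrt{213}$ ($R = \sqrt{1872 + 45} = \sqrt{1917} = 3 \sqrt{213} \approx 43.784$)
$\frac{1}{-305} + \left(\left(L{\left(-4 \right)} + 133\right) + 82\right) R = \frac{1}{-305} + \left(\left(\left(-4\right)^{3} + 133\right) + 82\right) 3 \sqrt{213} = - \frac{1}{305} + \left(\left(-64 + 133\right) + 82\right) 3 \sqrt{213} = - \frac{1}{305} + \left(69 + 82\right) 3 \sqrt{213} = - \frac{1}{305} + 151 \cdot 3 \sqrt{213} = - \frac{1}{305} + 453 \sqrt{213}$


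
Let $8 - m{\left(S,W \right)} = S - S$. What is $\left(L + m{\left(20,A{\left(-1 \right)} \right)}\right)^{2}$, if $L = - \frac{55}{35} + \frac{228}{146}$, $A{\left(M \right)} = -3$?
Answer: $\frac{16670889}{261121} \approx 63.844$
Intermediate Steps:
$L = - \frac{5}{511}$ ($L = \left(-55\right) \frac{1}{35} + 228 \cdot \frac{1}{146} = - \frac{11}{7} + \frac{114}{73} = - \frac{5}{511} \approx -0.0097847$)
$m{\left(S,W \right)} = 8$ ($m{\left(S,W \right)} = 8 - \left(S - S\right) = 8 - 0 = 8 + 0 = 8$)
$\left(L + m{\left(20,A{\left(-1 \right)} \right)}\right)^{2} = \left(- \frac{5}{511} + 8\right)^{2} = \left(\frac{4083}{511}\right)^{2} = \frac{16670889}{261121}$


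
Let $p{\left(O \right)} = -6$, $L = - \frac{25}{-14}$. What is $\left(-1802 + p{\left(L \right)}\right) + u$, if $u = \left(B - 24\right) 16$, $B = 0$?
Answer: $-2192$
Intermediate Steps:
$L = \frac{25}{14}$ ($L = \left(-25\right) \left(- \frac{1}{14}\right) = \frac{25}{14} \approx 1.7857$)
$u = -384$ ($u = \left(0 - 24\right) 16 = \left(-24\right) 16 = -384$)
$\left(-1802 + p{\left(L \right)}\right) + u = \left(-1802 - 6\right) - 384 = -1808 - 384 = -2192$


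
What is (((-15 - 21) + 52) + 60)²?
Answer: 5776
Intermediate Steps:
(((-15 - 21) + 52) + 60)² = ((-36 + 52) + 60)² = (16 + 60)² = 76² = 5776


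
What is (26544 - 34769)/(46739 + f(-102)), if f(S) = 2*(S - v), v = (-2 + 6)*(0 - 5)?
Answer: -329/1863 ≈ -0.17660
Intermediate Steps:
v = -20 (v = 4*(-5) = -20)
f(S) = 40 + 2*S (f(S) = 2*(S - 1*(-20)) = 2*(S + 20) = 2*(20 + S) = 40 + 2*S)
(26544 - 34769)/(46739 + f(-102)) = (26544 - 34769)/(46739 + (40 + 2*(-102))) = -8225/(46739 + (40 - 204)) = -8225/(46739 - 164) = -8225/46575 = -8225*1/46575 = -329/1863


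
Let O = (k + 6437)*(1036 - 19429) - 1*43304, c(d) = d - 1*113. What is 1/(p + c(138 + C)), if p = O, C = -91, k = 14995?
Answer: -1/394242146 ≈ -2.5365e-9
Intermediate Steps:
c(d) = -113 + d (c(d) = d - 113 = -113 + d)
O = -394242080 (O = (14995 + 6437)*(1036 - 19429) - 1*43304 = 21432*(-18393) - 43304 = -394198776 - 43304 = -394242080)
p = -394242080
1/(p + c(138 + C)) = 1/(-394242080 + (-113 + (138 - 91))) = 1/(-394242080 + (-113 + 47)) = 1/(-394242080 - 66) = 1/(-394242146) = -1/394242146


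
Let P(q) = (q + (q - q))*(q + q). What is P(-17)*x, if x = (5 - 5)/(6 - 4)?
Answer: 0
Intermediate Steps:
x = 0 (x = 0/2 = 0*(1/2) = 0)
P(q) = 2*q**2 (P(q) = (q + 0)*(2*q) = q*(2*q) = 2*q**2)
P(-17)*x = (2*(-17)**2)*0 = (2*289)*0 = 578*0 = 0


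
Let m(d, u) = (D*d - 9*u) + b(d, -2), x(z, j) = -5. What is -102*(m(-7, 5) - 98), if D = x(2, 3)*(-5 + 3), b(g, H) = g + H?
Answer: 22644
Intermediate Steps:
b(g, H) = H + g
D = 10 (D = -5*(-5 + 3) = -5*(-2) = 10)
m(d, u) = -2 - 9*u + 11*d (m(d, u) = (10*d - 9*u) + (-2 + d) = (-9*u + 10*d) + (-2 + d) = -2 - 9*u + 11*d)
-102*(m(-7, 5) - 98) = -102*((-2 - 9*5 + 11*(-7)) - 98) = -102*((-2 - 45 - 77) - 98) = -102*(-124 - 98) = -102*(-222) = 22644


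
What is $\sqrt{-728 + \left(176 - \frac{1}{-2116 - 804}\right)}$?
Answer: $\frac{i \sqrt{1176642470}}{1460} \approx 23.495 i$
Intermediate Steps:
$\sqrt{-728 + \left(176 - \frac{1}{-2116 - 804}\right)} = \sqrt{-728 + \left(176 - \frac{1}{-2920}\right)} = \sqrt{-728 + \left(176 - - \frac{1}{2920}\right)} = \sqrt{-728 + \left(176 + \frac{1}{2920}\right)} = \sqrt{-728 + \frac{513921}{2920}} = \sqrt{- \frac{1611839}{2920}} = \frac{i \sqrt{1176642470}}{1460}$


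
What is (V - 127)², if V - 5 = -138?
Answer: 67600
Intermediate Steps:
V = -133 (V = 5 - 138 = -133)
(V - 127)² = (-133 - 127)² = (-260)² = 67600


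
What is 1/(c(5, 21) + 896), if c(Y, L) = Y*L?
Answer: 1/1001 ≈ 0.00099900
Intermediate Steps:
c(Y, L) = L*Y
1/(c(5, 21) + 896) = 1/(21*5 + 896) = 1/(105 + 896) = 1/1001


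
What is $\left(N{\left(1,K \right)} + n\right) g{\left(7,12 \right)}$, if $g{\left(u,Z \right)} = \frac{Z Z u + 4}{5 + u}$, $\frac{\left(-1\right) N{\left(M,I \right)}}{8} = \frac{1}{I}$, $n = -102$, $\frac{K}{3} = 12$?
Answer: $- \frac{232760}{27} \approx -8620.7$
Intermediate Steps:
$K = 36$ ($K = 3 \cdot 12 = 36$)
$N{\left(M,I \right)} = - \frac{8}{I}$
$g{\left(u,Z \right)} = \frac{4 + u Z^{2}}{5 + u}$ ($g{\left(u,Z \right)} = \frac{Z^{2} u + 4}{5 + u} = \frac{u Z^{2} + 4}{5 + u} = \frac{4 + u Z^{2}}{5 + u}$)
$\left(N{\left(1,K \right)} + n\right) g{\left(7,12 \right)} = \left(- \frac{8}{36} - 102\right) \frac{4 + 7 \cdot 12^{2}}{5 + 7} = \left(\left(-8\right) \frac{1}{36} - 102\right) \frac{4 + 7 \cdot 144}{12} = \left(- \frac{2}{9} - 102\right) \frac{4 + 1008}{12} = - \frac{920 \cdot \frac{1}{12} \cdot 1012}{9} = \left(- \frac{920}{9}\right) \frac{253}{3} = - \frac{232760}{27}$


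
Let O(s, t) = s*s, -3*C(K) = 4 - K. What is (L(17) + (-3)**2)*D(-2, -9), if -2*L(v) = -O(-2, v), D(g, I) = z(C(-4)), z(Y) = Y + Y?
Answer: -176/3 ≈ -58.667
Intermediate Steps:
C(K) = -4/3 + K/3 (C(K) = -(4 - K)/3 = -4/3 + K/3)
O(s, t) = s**2
z(Y) = 2*Y
D(g, I) = -16/3 (D(g, I) = 2*(-4/3 + (1/3)*(-4)) = 2*(-4/3 - 4/3) = 2*(-8/3) = -16/3)
L(v) = 2 (L(v) = -(-1)*(-2)**2/2 = -(-1)*4/2 = -1/2*(-4) = 2)
(L(17) + (-3)**2)*D(-2, -9) = (2 + (-3)**2)*(-16/3) = (2 + 9)*(-16/3) = 11*(-16/3) = -176/3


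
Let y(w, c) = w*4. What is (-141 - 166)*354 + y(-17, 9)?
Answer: -108746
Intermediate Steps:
y(w, c) = 4*w
(-141 - 166)*354 + y(-17, 9) = (-141 - 166)*354 + 4*(-17) = -307*354 - 68 = -108678 - 68 = -108746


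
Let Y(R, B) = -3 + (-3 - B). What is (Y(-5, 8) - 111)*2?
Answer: -250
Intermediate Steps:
Y(R, B) = -6 - B
(Y(-5, 8) - 111)*2 = ((-6 - 1*8) - 111)*2 = ((-6 - 8) - 111)*2 = (-14 - 111)*2 = -125*2 = -250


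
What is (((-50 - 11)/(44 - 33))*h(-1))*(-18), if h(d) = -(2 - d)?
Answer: -3294/11 ≈ -299.45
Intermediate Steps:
h(d) = -2 + d
(((-50 - 11)/(44 - 33))*h(-1))*(-18) = (((-50 - 11)/(44 - 33))*(-2 - 1))*(-18) = (-61/11*(-3))*(-18) = (-61*1/11*(-3))*(-18) = -61/11*(-3)*(-18) = (183/11)*(-18) = -3294/11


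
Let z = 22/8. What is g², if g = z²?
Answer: 14641/256 ≈ 57.191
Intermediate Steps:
z = 11/4 (z = 22*(⅛) = 11/4 ≈ 2.7500)
g = 121/16 (g = (11/4)² = 121/16 ≈ 7.5625)
g² = (121/16)² = 14641/256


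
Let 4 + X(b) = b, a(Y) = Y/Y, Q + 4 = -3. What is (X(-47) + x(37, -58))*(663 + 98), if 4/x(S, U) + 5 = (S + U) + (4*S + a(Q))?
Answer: -4770709/123 ≈ -38786.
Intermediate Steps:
Q = -7 (Q = -4 - 3 = -7)
a(Y) = 1
X(b) = -4 + b
x(S, U) = 4/(-4 + U + 5*S) (x(S, U) = 4/(-5 + ((S + U) + (4*S + 1))) = 4/(-5 + ((S + U) + (1 + 4*S))) = 4/(-5 + (1 + U + 5*S)) = 4/(-4 + U + 5*S))
(X(-47) + x(37, -58))*(663 + 98) = ((-4 - 47) + 4/(-4 - 58 + 5*37))*(663 + 98) = (-51 + 4/(-4 - 58 + 185))*761 = (-51 + 4/123)*761 = -6269/123*761 = -4770709/123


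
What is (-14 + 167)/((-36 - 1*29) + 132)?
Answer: 153/67 ≈ 2.2836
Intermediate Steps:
(-14 + 167)/((-36 - 1*29) + 132) = 153/((-36 - 29) + 132) = 153/(-65 + 132) = 153/67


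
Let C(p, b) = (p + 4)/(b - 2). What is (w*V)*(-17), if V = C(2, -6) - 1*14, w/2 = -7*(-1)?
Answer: 7021/2 ≈ 3510.5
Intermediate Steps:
w = 14 (w = 2*(-7*(-1)) = 2*7 = 14)
C(p, b) = (4 + p)/(-2 + b)
V = -59/4 (V = (4 + 2)/(-2 - 6) - 1*14 = 6/(-8) - 14 = -⅛*6 - 14 = -¾ - 14 = -59/4 ≈ -14.750)
(w*V)*(-17) = (14*(-59/4))*(-17) = -413/2*(-17) = 7021/2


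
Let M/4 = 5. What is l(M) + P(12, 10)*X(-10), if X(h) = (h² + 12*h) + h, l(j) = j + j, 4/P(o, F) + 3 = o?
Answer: 80/3 ≈ 26.667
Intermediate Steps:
M = 20 (M = 4*5 = 20)
P(o, F) = 4/(-3 + o)
l(j) = 2*j
X(h) = h² + 13*h
l(M) + P(12, 10)*X(-10) = 2*20 + (4/(-3 + 12))*(-10*(13 - 10)) = 40 + (4/9)*(-10*3) = 40 + (4*(⅑))*(-30) = 40 + (4/9)*(-30) = 40 - 40/3 = 80/3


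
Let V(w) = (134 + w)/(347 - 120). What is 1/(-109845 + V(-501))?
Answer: -227/24935182 ≈ -9.1036e-6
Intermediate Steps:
V(w) = 134/227 + w/227 (V(w) = (134 + w)/227 = (134 + w)*(1/227) = 134/227 + w/227)
1/(-109845 + V(-501)) = 1/(-109845 + (134/227 + (1/227)*(-501))) = 1/(-109845 + (134/227 - 501/227)) = 1/(-109845 - 367/227) = 1/(-24935182/227) = -227/24935182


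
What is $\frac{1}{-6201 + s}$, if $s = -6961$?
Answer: $- \frac{1}{13162} \approx -7.5976 \cdot 10^{-5}$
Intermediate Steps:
$\frac{1}{-6201 + s} = \frac{1}{-6201 - 6961} = \frac{1}{-13162} = - \frac{1}{13162}$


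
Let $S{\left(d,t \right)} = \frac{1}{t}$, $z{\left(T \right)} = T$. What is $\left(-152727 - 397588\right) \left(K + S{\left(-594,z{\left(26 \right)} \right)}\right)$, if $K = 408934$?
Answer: $- \frac{5851105919775}{26} \approx -2.2504 \cdot 10^{11}$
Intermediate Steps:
$\left(-152727 - 397588\right) \left(K + S{\left(-594,z{\left(26 \right)} \right)}\right) = \left(-152727 - 397588\right) \left(408934 + \frac{1}{26}\right) = - 550315 \left(408934 + \frac{1}{26}\right) = \left(-550315\right) \frac{10632285}{26} = - \frac{5851105919775}{26}$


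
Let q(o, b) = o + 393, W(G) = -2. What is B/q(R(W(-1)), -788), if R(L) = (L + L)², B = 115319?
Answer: 115319/409 ≈ 281.95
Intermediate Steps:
R(L) = 4*L² (R(L) = (2*L)² = 4*L²)
q(o, b) = 393 + o
B/q(R(W(-1)), -788) = 115319/(393 + 4*(-2)²) = 115319/(393 + 4*4) = 115319/(393 + 16) = 115319/409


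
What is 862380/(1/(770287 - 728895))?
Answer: 35695632960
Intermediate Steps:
862380/(1/(770287 - 728895)) = 862380/(1/41392) = 862380*41392 = 35695632960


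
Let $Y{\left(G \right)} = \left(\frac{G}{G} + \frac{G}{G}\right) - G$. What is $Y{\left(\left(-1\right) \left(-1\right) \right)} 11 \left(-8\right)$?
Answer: $-88$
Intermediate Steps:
$Y{\left(G \right)} = 2 - G$ ($Y{\left(G \right)} = \left(1 + 1\right) - G = 2 - G$)
$Y{\left(\left(-1\right) \left(-1\right) \right)} 11 \left(-8\right) = \left(2 - \left(-1\right) \left(-1\right)\right) 11 \left(-8\right) = \left(2 - 1\right) 11 \left(-8\right) = 1 \cdot 11 \left(-8\right) = 11 \left(-8\right) = -88$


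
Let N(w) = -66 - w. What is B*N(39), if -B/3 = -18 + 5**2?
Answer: 2205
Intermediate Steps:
B = -21 (B = -3*(-18 + 5**2) = -3*(-18 + 25) = -3*7 = -21)
B*N(39) = -21*(-66 - 1*39) = -21*(-66 - 39) = -21*(-105) = 2205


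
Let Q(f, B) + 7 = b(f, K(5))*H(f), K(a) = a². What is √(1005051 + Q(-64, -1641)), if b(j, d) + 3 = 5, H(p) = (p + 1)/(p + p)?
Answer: √64322879/8 ≈ 1002.5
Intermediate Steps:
H(p) = (1 + p)/(2*p) (H(p) = (1 + p)/((2*p)) = (1 + p)*(1/(2*p)) = (1 + p)/(2*p))
b(j, d) = 2 (b(j, d) = -3 + 5 = 2)
Q(f, B) = -7 + (1 + f)/f (Q(f, B) = -7 + 2*((1 + f)/(2*f)) = -7 + (1 + f)/f)
√(1005051 + Q(-64, -1641)) = √(1005051 + (-6 + 1/(-64))) = √(1005051 + (-6 - 1/64)) = √(1005051 - 385/64) = √(64322879/64) = √64322879/8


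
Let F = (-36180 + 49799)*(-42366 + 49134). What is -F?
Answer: -92173392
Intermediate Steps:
F = 92173392 (F = 13619*6768 = 92173392)
-F = -1*92173392 = -92173392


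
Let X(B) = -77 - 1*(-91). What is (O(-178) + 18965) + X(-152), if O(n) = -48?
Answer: 18931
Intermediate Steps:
X(B) = 14 (X(B) = -77 + 91 = 14)
(O(-178) + 18965) + X(-152) = (-48 + 18965) + 14 = 18917 + 14 = 18931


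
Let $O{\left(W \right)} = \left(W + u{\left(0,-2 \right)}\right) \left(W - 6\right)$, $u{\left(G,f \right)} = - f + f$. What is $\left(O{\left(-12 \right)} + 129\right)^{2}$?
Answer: $119025$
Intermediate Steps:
$u{\left(G,f \right)} = 0$
$O{\left(W \right)} = W \left(-6 + W\right)$ ($O{\left(W \right)} = \left(W + 0\right) \left(W - 6\right) = W \left(-6 + W\right)$)
$\left(O{\left(-12 \right)} + 129\right)^{2} = \left(- 12 \left(-6 - 12\right) + 129\right)^{2} = \left(\left(-12\right) \left(-18\right) + 129\right)^{2} = \left(216 + 129\right)^{2} = 345^{2} = 119025$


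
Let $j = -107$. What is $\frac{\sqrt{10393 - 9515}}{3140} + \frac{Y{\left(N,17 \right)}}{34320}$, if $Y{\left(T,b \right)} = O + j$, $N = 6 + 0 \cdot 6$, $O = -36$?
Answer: $- \frac{1}{240} + \frac{\sqrt{878}}{3140} \approx 0.00527$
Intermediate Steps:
$N = 6$ ($N = 6 + 0 = 6$)
$Y{\left(T,b \right)} = -143$ ($Y{\left(T,b \right)} = -36 - 107 = -143$)
$\frac{\sqrt{10393 - 9515}}{3140} + \frac{Y{\left(N,17 \right)}}{34320} = \frac{\sqrt{10393 - 9515}}{3140} - \frac{143}{34320} = \sqrt{878} \cdot \frac{1}{3140} - \frac{1}{240} = \frac{\sqrt{878}}{3140} - \frac{1}{240} = - \frac{1}{240} + \frac{\sqrt{878}}{3140}$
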